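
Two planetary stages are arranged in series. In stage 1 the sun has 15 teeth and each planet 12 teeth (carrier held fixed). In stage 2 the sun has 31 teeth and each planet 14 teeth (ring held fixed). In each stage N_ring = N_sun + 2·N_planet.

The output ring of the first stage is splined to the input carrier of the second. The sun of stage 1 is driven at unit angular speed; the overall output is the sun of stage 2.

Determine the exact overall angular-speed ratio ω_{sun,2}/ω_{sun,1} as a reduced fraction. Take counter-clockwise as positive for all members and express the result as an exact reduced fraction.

Stage 1: N_ring = 15 + 2·12 = 39
Stage 1: 15(ω_s−ω_c) = −39(ω_r−ω_c),  ω_c=0, ω_s=1
Stage 1: ω_r = 0 − (15/39)(1−0) = -5/13
  ⇒ ω_r¹/ω_s¹ = -5/13
Stage 2: N_ring = 31 + 2·14 = 59
Stage 2: 31(ω_s−ω_c) = −59(ω_r−ω_c),  ω_r=0, ω_c=1
Stage 2: ω_s = 1 − (59/31)(0−1) = 90/31
  ⇒ ω_s²/ω_c² = 90/31
Coupling ω_c² = ω_r¹ ⇒ overall = -5/13 × 90/31 = -450/403

-450/403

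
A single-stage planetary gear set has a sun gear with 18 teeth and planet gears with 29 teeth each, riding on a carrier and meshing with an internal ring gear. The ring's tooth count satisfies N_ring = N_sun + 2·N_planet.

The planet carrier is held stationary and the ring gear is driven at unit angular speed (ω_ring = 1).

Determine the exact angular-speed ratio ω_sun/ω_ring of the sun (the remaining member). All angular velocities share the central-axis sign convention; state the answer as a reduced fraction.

N_ring = 18 + 2·29 = 76
18(ω_s−ω_c) = −76(ω_r−ω_c),  ω_c=0, ω_r=1
ω_s = 0 − (76/18)(1−0) = -38/9
ω_s/ω_r = -38/9

-38/9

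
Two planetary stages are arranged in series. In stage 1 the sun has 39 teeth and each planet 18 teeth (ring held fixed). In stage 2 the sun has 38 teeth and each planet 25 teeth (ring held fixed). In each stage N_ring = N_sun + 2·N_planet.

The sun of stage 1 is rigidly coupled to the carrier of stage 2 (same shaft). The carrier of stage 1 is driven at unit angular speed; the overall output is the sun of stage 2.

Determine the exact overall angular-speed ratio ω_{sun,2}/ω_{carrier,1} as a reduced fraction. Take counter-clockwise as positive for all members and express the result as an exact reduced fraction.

Stage 1: N_ring = 39 + 2·18 = 75
Stage 1: 39(ω_s−ω_c) = −75(ω_r−ω_c),  ω_r=0, ω_c=1
Stage 1: ω_s = 1 − (75/39)(0−1) = 38/13
  ⇒ ω_s¹/ω_c¹ = 38/13
Stage 2: N_ring = 38 + 2·25 = 88
Stage 2: 38(ω_s−ω_c) = −88(ω_r−ω_c),  ω_r=0, ω_c=1
Stage 2: ω_s = 1 − (88/38)(0−1) = 63/19
  ⇒ ω_s²/ω_c² = 63/19
Coupling ω_c² = ω_s¹ ⇒ overall = 38/13 × 63/19 = 126/13

126/13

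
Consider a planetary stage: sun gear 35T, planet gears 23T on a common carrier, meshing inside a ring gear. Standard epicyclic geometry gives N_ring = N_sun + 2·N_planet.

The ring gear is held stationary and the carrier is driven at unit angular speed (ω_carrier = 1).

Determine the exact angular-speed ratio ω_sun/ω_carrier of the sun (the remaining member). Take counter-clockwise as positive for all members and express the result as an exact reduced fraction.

116/35

N_ring = 35 + 2·23 = 81
35(ω_s−ω_c) = −81(ω_r−ω_c),  ω_r=0, ω_c=1
ω_s = 1 − (81/35)(0−1) = 116/35
ω_s/ω_c = 116/35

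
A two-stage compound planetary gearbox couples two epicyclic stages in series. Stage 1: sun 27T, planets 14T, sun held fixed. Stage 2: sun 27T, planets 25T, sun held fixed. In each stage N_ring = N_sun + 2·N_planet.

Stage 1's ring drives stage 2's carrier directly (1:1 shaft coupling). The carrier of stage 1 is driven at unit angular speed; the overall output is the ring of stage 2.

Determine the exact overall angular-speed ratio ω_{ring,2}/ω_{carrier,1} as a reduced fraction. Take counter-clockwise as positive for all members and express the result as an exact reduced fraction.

Stage 1: N_ring = 27 + 2·14 = 55
Stage 1: 27(ω_s−ω_c) = −55(ω_r−ω_c),  ω_s=0, ω_c=1
Stage 1: ω_r = 1 − (27/55)(0−1) = 82/55
  ⇒ ω_r¹/ω_c¹ = 82/55
Stage 2: N_ring = 27 + 2·25 = 77
Stage 2: 27(ω_s−ω_c) = −77(ω_r−ω_c),  ω_s=0, ω_c=1
Stage 2: ω_r = 1 − (27/77)(0−1) = 104/77
  ⇒ ω_r²/ω_c² = 104/77
Coupling ω_c² = ω_r¹ ⇒ overall = 82/55 × 104/77 = 8528/4235

8528/4235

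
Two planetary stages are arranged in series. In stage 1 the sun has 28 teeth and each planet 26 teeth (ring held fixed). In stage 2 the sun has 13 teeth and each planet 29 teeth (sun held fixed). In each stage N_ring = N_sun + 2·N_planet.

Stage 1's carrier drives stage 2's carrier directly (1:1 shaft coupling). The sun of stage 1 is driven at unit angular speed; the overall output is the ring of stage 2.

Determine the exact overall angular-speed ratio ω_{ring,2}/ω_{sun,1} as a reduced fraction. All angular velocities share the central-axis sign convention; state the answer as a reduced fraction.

Stage 1: N_ring = 28 + 2·26 = 80
Stage 1: 28(ω_s−ω_c) = −80(ω_r−ω_c),  ω_r=0, ω_s=1
Stage 1: 28(1−ω_c) = −80(0−ω_c)  ⇒  108ω_c = 28  ⇒  ω_c = 7/27
  ⇒ ω_c¹/ω_s¹ = 7/27
Stage 2: N_ring = 13 + 2·29 = 71
Stage 2: 13(ω_s−ω_c) = −71(ω_r−ω_c),  ω_s=0, ω_c=1
Stage 2: ω_r = 1 − (13/71)(0−1) = 84/71
  ⇒ ω_r²/ω_c² = 84/71
Coupling ω_c² = ω_c¹ ⇒ overall = 7/27 × 84/71 = 196/639

196/639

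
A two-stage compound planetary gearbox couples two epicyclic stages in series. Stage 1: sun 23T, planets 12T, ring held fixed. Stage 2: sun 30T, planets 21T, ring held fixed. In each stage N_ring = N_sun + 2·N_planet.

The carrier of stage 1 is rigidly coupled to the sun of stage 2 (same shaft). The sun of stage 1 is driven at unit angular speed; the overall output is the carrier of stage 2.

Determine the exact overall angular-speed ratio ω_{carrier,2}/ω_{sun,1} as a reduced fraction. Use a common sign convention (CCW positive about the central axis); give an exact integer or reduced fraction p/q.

23/238

Stage 1: N_ring = 23 + 2·12 = 47
Stage 1: 23(ω_s−ω_c) = −47(ω_r−ω_c),  ω_r=0, ω_s=1
Stage 1: 23(1−ω_c) = −47(0−ω_c)  ⇒  70ω_c = 23  ⇒  ω_c = 23/70
  ⇒ ω_c¹/ω_s¹ = 23/70
Stage 2: N_ring = 30 + 2·21 = 72
Stage 2: 30(ω_s−ω_c) = −72(ω_r−ω_c),  ω_r=0, ω_s=1
Stage 2: 30(1−ω_c) = −72(0−ω_c)  ⇒  102ω_c = 30  ⇒  ω_c = 5/17
  ⇒ ω_c²/ω_s² = 5/17
Coupling ω_s² = ω_c¹ ⇒ overall = 23/70 × 5/17 = 23/238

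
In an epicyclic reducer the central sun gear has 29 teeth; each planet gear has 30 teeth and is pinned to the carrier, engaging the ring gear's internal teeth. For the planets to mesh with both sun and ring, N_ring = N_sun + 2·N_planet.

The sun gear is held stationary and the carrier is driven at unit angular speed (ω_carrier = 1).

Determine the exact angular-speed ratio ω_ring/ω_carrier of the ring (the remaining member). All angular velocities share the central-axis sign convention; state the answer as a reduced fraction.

118/89

N_ring = 29 + 2·30 = 89
29(ω_s−ω_c) = −89(ω_r−ω_c),  ω_s=0, ω_c=1
ω_r = 1 − (29/89)(0−1) = 118/89
ω_r/ω_c = 118/89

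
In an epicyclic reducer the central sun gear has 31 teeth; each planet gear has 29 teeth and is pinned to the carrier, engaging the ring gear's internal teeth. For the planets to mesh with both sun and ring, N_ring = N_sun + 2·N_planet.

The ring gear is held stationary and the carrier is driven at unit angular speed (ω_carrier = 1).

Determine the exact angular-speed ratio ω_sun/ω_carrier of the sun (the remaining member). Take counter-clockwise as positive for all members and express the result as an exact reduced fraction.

120/31

N_ring = 31 + 2·29 = 89
31(ω_s−ω_c) = −89(ω_r−ω_c),  ω_r=0, ω_c=1
ω_s = 1 − (89/31)(0−1) = 120/31
ω_s/ω_c = 120/31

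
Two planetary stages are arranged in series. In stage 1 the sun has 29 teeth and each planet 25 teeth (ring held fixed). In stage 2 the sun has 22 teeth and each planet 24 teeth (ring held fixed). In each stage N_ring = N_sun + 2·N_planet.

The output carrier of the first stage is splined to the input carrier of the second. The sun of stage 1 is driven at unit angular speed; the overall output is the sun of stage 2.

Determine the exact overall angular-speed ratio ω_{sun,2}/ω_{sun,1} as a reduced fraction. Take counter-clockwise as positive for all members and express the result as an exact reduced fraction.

Stage 1: N_ring = 29 + 2·25 = 79
Stage 1: 29(ω_s−ω_c) = −79(ω_r−ω_c),  ω_r=0, ω_s=1
Stage 1: 29(1−ω_c) = −79(0−ω_c)  ⇒  108ω_c = 29  ⇒  ω_c = 29/108
  ⇒ ω_c¹/ω_s¹ = 29/108
Stage 2: N_ring = 22 + 2·24 = 70
Stage 2: 22(ω_s−ω_c) = −70(ω_r−ω_c),  ω_r=0, ω_c=1
Stage 2: ω_s = 1 − (70/22)(0−1) = 46/11
  ⇒ ω_s²/ω_c² = 46/11
Coupling ω_c² = ω_c¹ ⇒ overall = 29/108 × 46/11 = 667/594

667/594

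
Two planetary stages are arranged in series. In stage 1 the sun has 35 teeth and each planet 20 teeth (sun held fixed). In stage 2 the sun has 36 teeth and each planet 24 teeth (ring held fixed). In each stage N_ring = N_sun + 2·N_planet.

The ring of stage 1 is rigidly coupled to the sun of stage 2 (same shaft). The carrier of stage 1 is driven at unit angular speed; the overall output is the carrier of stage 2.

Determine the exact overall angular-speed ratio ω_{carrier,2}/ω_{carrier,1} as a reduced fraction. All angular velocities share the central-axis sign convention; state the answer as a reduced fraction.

11/25

Stage 1: N_ring = 35 + 2·20 = 75
Stage 1: 35(ω_s−ω_c) = −75(ω_r−ω_c),  ω_s=0, ω_c=1
Stage 1: ω_r = 1 − (35/75)(0−1) = 22/15
  ⇒ ω_r¹/ω_c¹ = 22/15
Stage 2: N_ring = 36 + 2·24 = 84
Stage 2: 36(ω_s−ω_c) = −84(ω_r−ω_c),  ω_r=0, ω_s=1
Stage 2: 36(1−ω_c) = −84(0−ω_c)  ⇒  120ω_c = 36  ⇒  ω_c = 3/10
  ⇒ ω_c²/ω_s² = 3/10
Coupling ω_s² = ω_r¹ ⇒ overall = 22/15 × 3/10 = 11/25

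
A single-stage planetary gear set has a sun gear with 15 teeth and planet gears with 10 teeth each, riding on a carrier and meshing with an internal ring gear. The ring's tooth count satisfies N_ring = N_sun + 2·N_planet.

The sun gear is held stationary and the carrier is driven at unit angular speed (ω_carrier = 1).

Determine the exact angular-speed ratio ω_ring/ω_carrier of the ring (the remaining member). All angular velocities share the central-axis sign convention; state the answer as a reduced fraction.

10/7

N_ring = 15 + 2·10 = 35
15(ω_s−ω_c) = −35(ω_r−ω_c),  ω_s=0, ω_c=1
ω_r = 1 − (15/35)(0−1) = 10/7
ω_r/ω_c = 10/7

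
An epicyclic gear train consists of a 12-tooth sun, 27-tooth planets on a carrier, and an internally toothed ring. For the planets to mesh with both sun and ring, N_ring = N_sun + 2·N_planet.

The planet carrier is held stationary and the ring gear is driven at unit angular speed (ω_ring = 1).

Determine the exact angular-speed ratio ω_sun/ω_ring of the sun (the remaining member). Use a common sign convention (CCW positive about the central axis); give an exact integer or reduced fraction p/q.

N_ring = 12 + 2·27 = 66
12(ω_s−ω_c) = −66(ω_r−ω_c),  ω_c=0, ω_r=1
ω_s = 0 − (66/12)(1−0) = -11/2
ω_s/ω_r = -11/2

-11/2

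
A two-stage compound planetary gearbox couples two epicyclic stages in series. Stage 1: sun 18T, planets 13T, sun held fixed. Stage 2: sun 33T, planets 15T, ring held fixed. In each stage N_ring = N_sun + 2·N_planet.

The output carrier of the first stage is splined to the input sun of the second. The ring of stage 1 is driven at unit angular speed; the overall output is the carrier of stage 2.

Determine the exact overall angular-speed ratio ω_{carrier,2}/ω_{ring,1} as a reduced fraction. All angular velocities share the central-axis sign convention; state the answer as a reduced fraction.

121/496

Stage 1: N_ring = 18 + 2·13 = 44
Stage 1: 18(ω_s−ω_c) = −44(ω_r−ω_c),  ω_s=0, ω_r=1
Stage 1: 18(0−ω_c) = −44(1−ω_c)  ⇒  62ω_c = 44  ⇒  ω_c = 22/31
  ⇒ ω_c¹/ω_r¹ = 22/31
Stage 2: N_ring = 33 + 2·15 = 63
Stage 2: 33(ω_s−ω_c) = −63(ω_r−ω_c),  ω_r=0, ω_s=1
Stage 2: 33(1−ω_c) = −63(0−ω_c)  ⇒  96ω_c = 33  ⇒  ω_c = 11/32
  ⇒ ω_c²/ω_s² = 11/32
Coupling ω_s² = ω_c¹ ⇒ overall = 22/31 × 11/32 = 121/496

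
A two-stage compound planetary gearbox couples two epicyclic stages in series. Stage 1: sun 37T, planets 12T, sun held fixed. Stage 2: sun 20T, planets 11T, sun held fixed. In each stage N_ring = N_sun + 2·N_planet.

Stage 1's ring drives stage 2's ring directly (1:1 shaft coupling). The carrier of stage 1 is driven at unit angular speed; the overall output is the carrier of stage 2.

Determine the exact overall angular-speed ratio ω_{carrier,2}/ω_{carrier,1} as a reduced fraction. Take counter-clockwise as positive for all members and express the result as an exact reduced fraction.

2058/1891

Stage 1: N_ring = 37 + 2·12 = 61
Stage 1: 37(ω_s−ω_c) = −61(ω_r−ω_c),  ω_s=0, ω_c=1
Stage 1: ω_r = 1 − (37/61)(0−1) = 98/61
  ⇒ ω_r¹/ω_c¹ = 98/61
Stage 2: N_ring = 20 + 2·11 = 42
Stage 2: 20(ω_s−ω_c) = −42(ω_r−ω_c),  ω_s=0, ω_r=1
Stage 2: 20(0−ω_c) = −42(1−ω_c)  ⇒  62ω_c = 42  ⇒  ω_c = 21/31
  ⇒ ω_c²/ω_r² = 21/31
Coupling ω_r² = ω_r¹ ⇒ overall = 98/61 × 21/31 = 2058/1891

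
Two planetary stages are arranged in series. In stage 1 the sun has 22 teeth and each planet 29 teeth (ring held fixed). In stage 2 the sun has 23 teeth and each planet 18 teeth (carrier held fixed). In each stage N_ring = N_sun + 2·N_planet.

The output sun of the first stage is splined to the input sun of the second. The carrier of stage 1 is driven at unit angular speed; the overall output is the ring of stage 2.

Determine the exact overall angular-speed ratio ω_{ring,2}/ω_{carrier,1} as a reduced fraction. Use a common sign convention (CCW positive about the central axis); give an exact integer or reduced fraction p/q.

Stage 1: N_ring = 22 + 2·29 = 80
Stage 1: 22(ω_s−ω_c) = −80(ω_r−ω_c),  ω_r=0, ω_c=1
Stage 1: ω_s = 1 − (80/22)(0−1) = 51/11
  ⇒ ω_s¹/ω_c¹ = 51/11
Stage 2: N_ring = 23 + 2·18 = 59
Stage 2: 23(ω_s−ω_c) = −59(ω_r−ω_c),  ω_c=0, ω_s=1
Stage 2: ω_r = 0 − (23/59)(1−0) = -23/59
  ⇒ ω_r²/ω_s² = -23/59
Coupling ω_s² = ω_s¹ ⇒ overall = 51/11 × -23/59 = -1173/649

-1173/649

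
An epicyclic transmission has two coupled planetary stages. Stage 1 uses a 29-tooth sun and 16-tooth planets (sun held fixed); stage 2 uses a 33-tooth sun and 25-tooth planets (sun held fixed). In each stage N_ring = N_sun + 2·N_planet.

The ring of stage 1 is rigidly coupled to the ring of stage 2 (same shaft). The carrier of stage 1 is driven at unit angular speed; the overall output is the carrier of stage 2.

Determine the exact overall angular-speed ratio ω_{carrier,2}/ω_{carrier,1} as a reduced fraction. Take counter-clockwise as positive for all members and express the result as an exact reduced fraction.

3735/3538

Stage 1: N_ring = 29 + 2·16 = 61
Stage 1: 29(ω_s−ω_c) = −61(ω_r−ω_c),  ω_s=0, ω_c=1
Stage 1: ω_r = 1 − (29/61)(0−1) = 90/61
  ⇒ ω_r¹/ω_c¹ = 90/61
Stage 2: N_ring = 33 + 2·25 = 83
Stage 2: 33(ω_s−ω_c) = −83(ω_r−ω_c),  ω_s=0, ω_r=1
Stage 2: 33(0−ω_c) = −83(1−ω_c)  ⇒  116ω_c = 83  ⇒  ω_c = 83/116
  ⇒ ω_c²/ω_r² = 83/116
Coupling ω_r² = ω_r¹ ⇒ overall = 90/61 × 83/116 = 3735/3538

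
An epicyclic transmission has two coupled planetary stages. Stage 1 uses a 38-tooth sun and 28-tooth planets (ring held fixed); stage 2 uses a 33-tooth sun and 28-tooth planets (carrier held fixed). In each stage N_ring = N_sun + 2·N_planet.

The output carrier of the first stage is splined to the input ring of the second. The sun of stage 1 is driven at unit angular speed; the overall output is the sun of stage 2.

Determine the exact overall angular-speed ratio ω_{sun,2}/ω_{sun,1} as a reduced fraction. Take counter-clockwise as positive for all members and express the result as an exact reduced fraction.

Stage 1: N_ring = 38 + 2·28 = 94
Stage 1: 38(ω_s−ω_c) = −94(ω_r−ω_c),  ω_r=0, ω_s=1
Stage 1: 38(1−ω_c) = −94(0−ω_c)  ⇒  132ω_c = 38  ⇒  ω_c = 19/66
  ⇒ ω_c¹/ω_s¹ = 19/66
Stage 2: N_ring = 33 + 2·28 = 89
Stage 2: 33(ω_s−ω_c) = −89(ω_r−ω_c),  ω_c=0, ω_r=1
Stage 2: ω_s = 0 − (89/33)(1−0) = -89/33
  ⇒ ω_s²/ω_r² = -89/33
Coupling ω_r² = ω_c¹ ⇒ overall = 19/66 × -89/33 = -1691/2178

-1691/2178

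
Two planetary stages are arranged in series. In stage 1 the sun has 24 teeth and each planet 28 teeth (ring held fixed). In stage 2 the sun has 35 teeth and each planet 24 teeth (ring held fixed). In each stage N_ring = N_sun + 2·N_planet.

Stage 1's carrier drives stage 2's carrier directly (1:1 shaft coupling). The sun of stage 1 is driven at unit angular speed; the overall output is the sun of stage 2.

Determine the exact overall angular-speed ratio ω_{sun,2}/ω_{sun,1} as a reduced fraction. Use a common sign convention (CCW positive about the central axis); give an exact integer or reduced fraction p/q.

Stage 1: N_ring = 24 + 2·28 = 80
Stage 1: 24(ω_s−ω_c) = −80(ω_r−ω_c),  ω_r=0, ω_s=1
Stage 1: 24(1−ω_c) = −80(0−ω_c)  ⇒  104ω_c = 24  ⇒  ω_c = 3/13
  ⇒ ω_c¹/ω_s¹ = 3/13
Stage 2: N_ring = 35 + 2·24 = 83
Stage 2: 35(ω_s−ω_c) = −83(ω_r−ω_c),  ω_r=0, ω_c=1
Stage 2: ω_s = 1 − (83/35)(0−1) = 118/35
  ⇒ ω_s²/ω_c² = 118/35
Coupling ω_c² = ω_c¹ ⇒ overall = 3/13 × 118/35 = 354/455

354/455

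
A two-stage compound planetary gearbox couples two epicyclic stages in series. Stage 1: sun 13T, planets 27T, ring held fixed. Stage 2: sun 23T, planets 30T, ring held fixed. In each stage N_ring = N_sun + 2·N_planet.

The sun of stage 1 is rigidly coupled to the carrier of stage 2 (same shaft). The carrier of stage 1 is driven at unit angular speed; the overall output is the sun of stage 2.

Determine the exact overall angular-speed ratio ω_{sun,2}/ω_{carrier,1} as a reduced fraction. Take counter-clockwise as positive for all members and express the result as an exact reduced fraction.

8480/299

Stage 1: N_ring = 13 + 2·27 = 67
Stage 1: 13(ω_s−ω_c) = −67(ω_r−ω_c),  ω_r=0, ω_c=1
Stage 1: ω_s = 1 − (67/13)(0−1) = 80/13
  ⇒ ω_s¹/ω_c¹ = 80/13
Stage 2: N_ring = 23 + 2·30 = 83
Stage 2: 23(ω_s−ω_c) = −83(ω_r−ω_c),  ω_r=0, ω_c=1
Stage 2: ω_s = 1 − (83/23)(0−1) = 106/23
  ⇒ ω_s²/ω_c² = 106/23
Coupling ω_c² = ω_s¹ ⇒ overall = 80/13 × 106/23 = 8480/299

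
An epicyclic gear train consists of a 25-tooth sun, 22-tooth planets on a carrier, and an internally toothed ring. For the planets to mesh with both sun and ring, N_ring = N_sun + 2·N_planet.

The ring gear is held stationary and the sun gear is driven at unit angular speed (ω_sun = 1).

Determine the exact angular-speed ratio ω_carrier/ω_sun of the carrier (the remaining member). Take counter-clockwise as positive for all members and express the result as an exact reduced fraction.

25/94

N_ring = 25 + 2·22 = 69
25(ω_s−ω_c) = −69(ω_r−ω_c),  ω_r=0, ω_s=1
25(1−ω_c) = −69(0−ω_c)  ⇒  94ω_c = 25  ⇒  ω_c = 25/94
ω_c/ω_s = 25/94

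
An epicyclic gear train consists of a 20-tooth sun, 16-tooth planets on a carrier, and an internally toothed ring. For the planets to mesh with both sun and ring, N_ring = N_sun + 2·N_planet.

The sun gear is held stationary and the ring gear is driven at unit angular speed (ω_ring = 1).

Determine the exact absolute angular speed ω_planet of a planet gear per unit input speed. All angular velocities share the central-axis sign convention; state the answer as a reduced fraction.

13/8

N_ring = 20 + 2·16 = 52
20(ω_s−ω_c) = −52(ω_r−ω_c),  ω_s=0, ω_r=1
20(0−ω_c) = −52(1−ω_c)  ⇒  72ω_c = 52  ⇒  ω_c = 13/18
sun–planet: 20·(0−13/18) = −16·(ω_p−ω_c)  ⇒  ω_p−ω_c = −(20/16)·(-13/18) = 65/72
ω_p = 13/18 + 65/72 = 13/8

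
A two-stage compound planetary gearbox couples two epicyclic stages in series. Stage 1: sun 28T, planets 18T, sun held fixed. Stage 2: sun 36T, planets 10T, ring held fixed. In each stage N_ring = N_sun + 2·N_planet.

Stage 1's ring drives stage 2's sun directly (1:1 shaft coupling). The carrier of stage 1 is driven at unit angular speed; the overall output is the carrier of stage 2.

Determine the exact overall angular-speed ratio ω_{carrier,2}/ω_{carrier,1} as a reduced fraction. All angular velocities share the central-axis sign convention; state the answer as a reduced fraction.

Stage 1: N_ring = 28 + 2·18 = 64
Stage 1: 28(ω_s−ω_c) = −64(ω_r−ω_c),  ω_s=0, ω_c=1
Stage 1: ω_r = 1 − (28/64)(0−1) = 23/16
  ⇒ ω_r¹/ω_c¹ = 23/16
Stage 2: N_ring = 36 + 2·10 = 56
Stage 2: 36(ω_s−ω_c) = −56(ω_r−ω_c),  ω_r=0, ω_s=1
Stage 2: 36(1−ω_c) = −56(0−ω_c)  ⇒  92ω_c = 36  ⇒  ω_c = 9/23
  ⇒ ω_c²/ω_s² = 9/23
Coupling ω_s² = ω_r¹ ⇒ overall = 23/16 × 9/23 = 9/16

9/16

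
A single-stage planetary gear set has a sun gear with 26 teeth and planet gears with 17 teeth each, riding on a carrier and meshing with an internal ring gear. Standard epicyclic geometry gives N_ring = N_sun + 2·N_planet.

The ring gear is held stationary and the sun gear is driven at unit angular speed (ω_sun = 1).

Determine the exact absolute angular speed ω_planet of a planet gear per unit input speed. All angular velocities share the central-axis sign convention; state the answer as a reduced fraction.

-13/17

N_ring = 26 + 2·17 = 60
26(ω_s−ω_c) = −60(ω_r−ω_c),  ω_r=0, ω_s=1
26(1−ω_c) = −60(0−ω_c)  ⇒  86ω_c = 26  ⇒  ω_c = 13/43
sun–planet: 26·(1−13/43) = −17·(ω_p−ω_c)  ⇒  ω_p−ω_c = −(26/17)·(30/43) = -780/731
ω_p = 13/43 − 780/731 = -13/17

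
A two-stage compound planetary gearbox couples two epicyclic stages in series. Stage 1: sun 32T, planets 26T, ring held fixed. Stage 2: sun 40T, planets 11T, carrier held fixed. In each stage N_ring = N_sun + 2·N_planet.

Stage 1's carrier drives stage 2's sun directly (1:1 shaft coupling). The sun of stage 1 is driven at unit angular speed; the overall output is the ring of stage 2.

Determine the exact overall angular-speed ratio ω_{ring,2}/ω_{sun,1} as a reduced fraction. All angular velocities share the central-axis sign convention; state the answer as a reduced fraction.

-160/899

Stage 1: N_ring = 32 + 2·26 = 84
Stage 1: 32(ω_s−ω_c) = −84(ω_r−ω_c),  ω_r=0, ω_s=1
Stage 1: 32(1−ω_c) = −84(0−ω_c)  ⇒  116ω_c = 32  ⇒  ω_c = 8/29
  ⇒ ω_c¹/ω_s¹ = 8/29
Stage 2: N_ring = 40 + 2·11 = 62
Stage 2: 40(ω_s−ω_c) = −62(ω_r−ω_c),  ω_c=0, ω_s=1
Stage 2: ω_r = 0 − (40/62)(1−0) = -20/31
  ⇒ ω_r²/ω_s² = -20/31
Coupling ω_s² = ω_c¹ ⇒ overall = 8/29 × -20/31 = -160/899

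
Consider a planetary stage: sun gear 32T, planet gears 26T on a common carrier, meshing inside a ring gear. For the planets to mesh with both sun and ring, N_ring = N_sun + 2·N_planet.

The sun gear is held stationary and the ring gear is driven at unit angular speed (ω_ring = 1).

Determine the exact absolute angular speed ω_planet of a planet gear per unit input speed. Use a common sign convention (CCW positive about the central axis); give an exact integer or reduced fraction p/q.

N_ring = 32 + 2·26 = 84
32(ω_s−ω_c) = −84(ω_r−ω_c),  ω_s=0, ω_r=1
32(0−ω_c) = −84(1−ω_c)  ⇒  116ω_c = 84  ⇒  ω_c = 21/29
sun–planet: 32·(0−21/29) = −26·(ω_p−ω_c)  ⇒  ω_p−ω_c = −(32/26)·(-21/29) = 336/377
ω_p = 21/29 + 336/377 = 21/13

21/13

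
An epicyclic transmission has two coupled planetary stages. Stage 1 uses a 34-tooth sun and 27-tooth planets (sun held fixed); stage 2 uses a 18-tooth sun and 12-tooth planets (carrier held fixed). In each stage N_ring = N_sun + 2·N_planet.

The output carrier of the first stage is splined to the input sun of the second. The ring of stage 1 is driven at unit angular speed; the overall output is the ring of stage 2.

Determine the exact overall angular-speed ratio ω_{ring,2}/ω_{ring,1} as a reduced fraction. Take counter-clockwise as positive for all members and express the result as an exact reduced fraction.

Stage 1: N_ring = 34 + 2·27 = 88
Stage 1: 34(ω_s−ω_c) = −88(ω_r−ω_c),  ω_s=0, ω_r=1
Stage 1: 34(0−ω_c) = −88(1−ω_c)  ⇒  122ω_c = 88  ⇒  ω_c = 44/61
  ⇒ ω_c¹/ω_r¹ = 44/61
Stage 2: N_ring = 18 + 2·12 = 42
Stage 2: 18(ω_s−ω_c) = −42(ω_r−ω_c),  ω_c=0, ω_s=1
Stage 2: ω_r = 0 − (18/42)(1−0) = -3/7
  ⇒ ω_r²/ω_s² = -3/7
Coupling ω_s² = ω_c¹ ⇒ overall = 44/61 × -3/7 = -132/427

-132/427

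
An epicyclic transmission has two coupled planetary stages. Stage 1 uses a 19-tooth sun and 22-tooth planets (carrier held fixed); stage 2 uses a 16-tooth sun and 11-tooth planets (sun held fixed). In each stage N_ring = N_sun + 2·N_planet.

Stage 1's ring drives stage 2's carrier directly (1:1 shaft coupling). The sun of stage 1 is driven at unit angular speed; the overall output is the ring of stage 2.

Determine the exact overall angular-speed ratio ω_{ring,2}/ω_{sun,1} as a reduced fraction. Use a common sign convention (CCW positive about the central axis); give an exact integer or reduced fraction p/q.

Stage 1: N_ring = 19 + 2·22 = 63
Stage 1: 19(ω_s−ω_c) = −63(ω_r−ω_c),  ω_c=0, ω_s=1
Stage 1: ω_r = 0 − (19/63)(1−0) = -19/63
  ⇒ ω_r¹/ω_s¹ = -19/63
Stage 2: N_ring = 16 + 2·11 = 38
Stage 2: 16(ω_s−ω_c) = −38(ω_r−ω_c),  ω_s=0, ω_c=1
Stage 2: ω_r = 1 − (16/38)(0−1) = 27/19
  ⇒ ω_r²/ω_c² = 27/19
Coupling ω_c² = ω_r¹ ⇒ overall = -19/63 × 27/19 = -3/7

-3/7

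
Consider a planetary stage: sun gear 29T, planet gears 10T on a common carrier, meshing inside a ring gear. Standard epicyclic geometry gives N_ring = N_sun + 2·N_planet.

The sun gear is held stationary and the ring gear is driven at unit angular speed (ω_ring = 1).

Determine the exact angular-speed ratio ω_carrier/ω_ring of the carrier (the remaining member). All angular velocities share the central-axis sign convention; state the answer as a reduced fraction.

49/78

N_ring = 29 + 2·10 = 49
29(ω_s−ω_c) = −49(ω_r−ω_c),  ω_s=0, ω_r=1
29(0−ω_c) = −49(1−ω_c)  ⇒  78ω_c = 49  ⇒  ω_c = 49/78
ω_c/ω_r = 49/78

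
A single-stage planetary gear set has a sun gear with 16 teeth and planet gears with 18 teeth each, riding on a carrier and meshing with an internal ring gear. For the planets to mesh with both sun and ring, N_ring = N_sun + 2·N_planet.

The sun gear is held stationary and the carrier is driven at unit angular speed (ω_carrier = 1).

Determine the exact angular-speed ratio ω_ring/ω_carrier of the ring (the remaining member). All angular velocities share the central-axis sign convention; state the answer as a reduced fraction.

17/13

N_ring = 16 + 2·18 = 52
16(ω_s−ω_c) = −52(ω_r−ω_c),  ω_s=0, ω_c=1
ω_r = 1 − (16/52)(0−1) = 17/13
ω_r/ω_c = 17/13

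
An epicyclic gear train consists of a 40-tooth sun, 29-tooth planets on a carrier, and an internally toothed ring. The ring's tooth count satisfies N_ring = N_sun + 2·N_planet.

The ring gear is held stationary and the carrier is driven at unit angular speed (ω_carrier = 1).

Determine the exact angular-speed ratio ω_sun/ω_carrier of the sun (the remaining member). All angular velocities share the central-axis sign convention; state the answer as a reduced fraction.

69/20

N_ring = 40 + 2·29 = 98
40(ω_s−ω_c) = −98(ω_r−ω_c),  ω_r=0, ω_c=1
ω_s = 1 − (98/40)(0−1) = 69/20
ω_s/ω_c = 69/20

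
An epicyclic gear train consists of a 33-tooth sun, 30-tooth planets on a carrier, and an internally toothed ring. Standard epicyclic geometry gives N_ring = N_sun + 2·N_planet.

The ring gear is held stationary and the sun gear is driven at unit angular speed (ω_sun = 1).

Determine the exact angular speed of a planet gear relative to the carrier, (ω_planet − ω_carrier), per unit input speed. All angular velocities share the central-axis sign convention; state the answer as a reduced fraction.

N_ring = 33 + 2·30 = 93
33(ω_s−ω_c) = −93(ω_r−ω_c),  ω_r=0, ω_s=1
33(1−ω_c) = −93(0−ω_c)  ⇒  126ω_c = 33  ⇒  ω_c = 11/42
sun–planet: 33·(1−11/42) = −30·(ω_p−ω_c)  ⇒  ω_p−ω_c = −(33/30)·(31/42) = -341/420

-341/420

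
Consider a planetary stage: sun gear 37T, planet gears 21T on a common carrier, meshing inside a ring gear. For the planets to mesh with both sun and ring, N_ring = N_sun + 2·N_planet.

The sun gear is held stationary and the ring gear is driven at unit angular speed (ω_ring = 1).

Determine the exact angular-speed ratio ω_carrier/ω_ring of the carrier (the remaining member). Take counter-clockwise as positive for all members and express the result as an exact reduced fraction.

N_ring = 37 + 2·21 = 79
37(ω_s−ω_c) = −79(ω_r−ω_c),  ω_s=0, ω_r=1
37(0−ω_c) = −79(1−ω_c)  ⇒  116ω_c = 79  ⇒  ω_c = 79/116
ω_c/ω_r = 79/116

79/116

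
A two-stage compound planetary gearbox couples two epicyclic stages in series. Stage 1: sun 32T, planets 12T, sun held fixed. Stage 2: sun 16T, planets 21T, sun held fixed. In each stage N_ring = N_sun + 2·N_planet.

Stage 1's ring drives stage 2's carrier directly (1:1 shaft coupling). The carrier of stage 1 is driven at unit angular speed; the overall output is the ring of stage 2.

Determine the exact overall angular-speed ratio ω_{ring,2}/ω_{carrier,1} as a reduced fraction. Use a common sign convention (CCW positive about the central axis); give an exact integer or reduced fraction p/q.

407/203

Stage 1: N_ring = 32 + 2·12 = 56
Stage 1: 32(ω_s−ω_c) = −56(ω_r−ω_c),  ω_s=0, ω_c=1
Stage 1: ω_r = 1 − (32/56)(0−1) = 11/7
  ⇒ ω_r¹/ω_c¹ = 11/7
Stage 2: N_ring = 16 + 2·21 = 58
Stage 2: 16(ω_s−ω_c) = −58(ω_r−ω_c),  ω_s=0, ω_c=1
Stage 2: ω_r = 1 − (16/58)(0−1) = 37/29
  ⇒ ω_r²/ω_c² = 37/29
Coupling ω_c² = ω_r¹ ⇒ overall = 11/7 × 37/29 = 407/203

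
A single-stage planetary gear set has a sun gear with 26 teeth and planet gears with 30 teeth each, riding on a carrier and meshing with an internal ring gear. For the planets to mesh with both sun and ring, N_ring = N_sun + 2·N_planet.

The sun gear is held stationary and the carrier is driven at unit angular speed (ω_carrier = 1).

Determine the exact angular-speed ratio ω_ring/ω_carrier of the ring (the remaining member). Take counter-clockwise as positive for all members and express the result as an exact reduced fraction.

56/43

N_ring = 26 + 2·30 = 86
26(ω_s−ω_c) = −86(ω_r−ω_c),  ω_s=0, ω_c=1
ω_r = 1 − (26/86)(0−1) = 56/43
ω_r/ω_c = 56/43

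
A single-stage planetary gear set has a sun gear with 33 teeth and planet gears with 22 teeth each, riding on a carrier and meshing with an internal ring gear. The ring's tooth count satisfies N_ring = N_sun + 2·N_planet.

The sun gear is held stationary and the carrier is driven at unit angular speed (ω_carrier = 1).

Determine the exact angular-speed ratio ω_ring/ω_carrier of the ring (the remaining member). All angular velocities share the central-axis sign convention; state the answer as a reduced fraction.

N_ring = 33 + 2·22 = 77
33(ω_s−ω_c) = −77(ω_r−ω_c),  ω_s=0, ω_c=1
ω_r = 1 − (33/77)(0−1) = 10/7
ω_r/ω_c = 10/7

10/7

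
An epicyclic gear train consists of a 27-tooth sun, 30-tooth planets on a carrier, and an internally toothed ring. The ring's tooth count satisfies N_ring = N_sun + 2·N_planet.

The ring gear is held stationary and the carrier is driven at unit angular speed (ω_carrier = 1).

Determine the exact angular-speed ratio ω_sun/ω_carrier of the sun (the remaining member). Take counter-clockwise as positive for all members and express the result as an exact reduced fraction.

38/9

N_ring = 27 + 2·30 = 87
27(ω_s−ω_c) = −87(ω_r−ω_c),  ω_r=0, ω_c=1
ω_s = 1 − (87/27)(0−1) = 38/9
ω_s/ω_c = 38/9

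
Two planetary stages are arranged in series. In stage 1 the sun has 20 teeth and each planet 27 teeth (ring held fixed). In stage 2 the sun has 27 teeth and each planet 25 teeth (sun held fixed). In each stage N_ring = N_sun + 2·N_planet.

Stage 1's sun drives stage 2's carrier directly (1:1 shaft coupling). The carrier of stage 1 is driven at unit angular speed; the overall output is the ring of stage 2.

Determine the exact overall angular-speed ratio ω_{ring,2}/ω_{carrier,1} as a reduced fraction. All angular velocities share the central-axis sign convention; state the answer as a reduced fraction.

2444/385

Stage 1: N_ring = 20 + 2·27 = 74
Stage 1: 20(ω_s−ω_c) = −74(ω_r−ω_c),  ω_r=0, ω_c=1
Stage 1: ω_s = 1 − (74/20)(0−1) = 47/10
  ⇒ ω_s¹/ω_c¹ = 47/10
Stage 2: N_ring = 27 + 2·25 = 77
Stage 2: 27(ω_s−ω_c) = −77(ω_r−ω_c),  ω_s=0, ω_c=1
Stage 2: ω_r = 1 − (27/77)(0−1) = 104/77
  ⇒ ω_r²/ω_c² = 104/77
Coupling ω_c² = ω_s¹ ⇒ overall = 47/10 × 104/77 = 2444/385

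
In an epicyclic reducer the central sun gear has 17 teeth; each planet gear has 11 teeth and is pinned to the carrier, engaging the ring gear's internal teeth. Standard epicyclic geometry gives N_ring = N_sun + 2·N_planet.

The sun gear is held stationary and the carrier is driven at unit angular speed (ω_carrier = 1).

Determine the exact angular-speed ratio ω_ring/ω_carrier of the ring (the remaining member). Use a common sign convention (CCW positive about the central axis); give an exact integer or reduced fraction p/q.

56/39

N_ring = 17 + 2·11 = 39
17(ω_s−ω_c) = −39(ω_r−ω_c),  ω_s=0, ω_c=1
ω_r = 1 − (17/39)(0−1) = 56/39
ω_r/ω_c = 56/39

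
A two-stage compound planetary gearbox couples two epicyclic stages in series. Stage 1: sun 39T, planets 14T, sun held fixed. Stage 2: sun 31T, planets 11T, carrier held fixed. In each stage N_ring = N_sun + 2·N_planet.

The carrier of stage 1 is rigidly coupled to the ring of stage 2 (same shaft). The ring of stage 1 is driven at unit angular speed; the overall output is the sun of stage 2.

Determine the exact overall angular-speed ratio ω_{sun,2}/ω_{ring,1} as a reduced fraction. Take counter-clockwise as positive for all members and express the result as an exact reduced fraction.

-67/62

Stage 1: N_ring = 39 + 2·14 = 67
Stage 1: 39(ω_s−ω_c) = −67(ω_r−ω_c),  ω_s=0, ω_r=1
Stage 1: 39(0−ω_c) = −67(1−ω_c)  ⇒  106ω_c = 67  ⇒  ω_c = 67/106
  ⇒ ω_c¹/ω_r¹ = 67/106
Stage 2: N_ring = 31 + 2·11 = 53
Stage 2: 31(ω_s−ω_c) = −53(ω_r−ω_c),  ω_c=0, ω_r=1
Stage 2: ω_s = 0 − (53/31)(1−0) = -53/31
  ⇒ ω_s²/ω_r² = -53/31
Coupling ω_r² = ω_c¹ ⇒ overall = 67/106 × -53/31 = -67/62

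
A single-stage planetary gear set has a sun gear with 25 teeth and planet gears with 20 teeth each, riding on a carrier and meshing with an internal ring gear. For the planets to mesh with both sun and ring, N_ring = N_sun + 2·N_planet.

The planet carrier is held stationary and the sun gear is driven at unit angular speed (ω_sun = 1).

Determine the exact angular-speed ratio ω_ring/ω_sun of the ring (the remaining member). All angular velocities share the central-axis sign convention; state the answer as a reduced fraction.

-5/13

N_ring = 25 + 2·20 = 65
25(ω_s−ω_c) = −65(ω_r−ω_c),  ω_c=0, ω_s=1
ω_r = 0 − (25/65)(1−0) = -5/13
ω_r/ω_s = -5/13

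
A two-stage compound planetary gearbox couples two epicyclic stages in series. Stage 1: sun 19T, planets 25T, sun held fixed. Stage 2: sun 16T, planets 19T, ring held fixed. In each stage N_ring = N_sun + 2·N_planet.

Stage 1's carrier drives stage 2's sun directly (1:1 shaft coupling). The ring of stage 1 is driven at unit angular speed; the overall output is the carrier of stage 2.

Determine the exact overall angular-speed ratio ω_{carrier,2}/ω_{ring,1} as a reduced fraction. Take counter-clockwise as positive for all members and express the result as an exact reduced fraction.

69/385

Stage 1: N_ring = 19 + 2·25 = 69
Stage 1: 19(ω_s−ω_c) = −69(ω_r−ω_c),  ω_s=0, ω_r=1
Stage 1: 19(0−ω_c) = −69(1−ω_c)  ⇒  88ω_c = 69  ⇒  ω_c = 69/88
  ⇒ ω_c¹/ω_r¹ = 69/88
Stage 2: N_ring = 16 + 2·19 = 54
Stage 2: 16(ω_s−ω_c) = −54(ω_r−ω_c),  ω_r=0, ω_s=1
Stage 2: 16(1−ω_c) = −54(0−ω_c)  ⇒  70ω_c = 16  ⇒  ω_c = 8/35
  ⇒ ω_c²/ω_s² = 8/35
Coupling ω_s² = ω_c¹ ⇒ overall = 69/88 × 8/35 = 69/385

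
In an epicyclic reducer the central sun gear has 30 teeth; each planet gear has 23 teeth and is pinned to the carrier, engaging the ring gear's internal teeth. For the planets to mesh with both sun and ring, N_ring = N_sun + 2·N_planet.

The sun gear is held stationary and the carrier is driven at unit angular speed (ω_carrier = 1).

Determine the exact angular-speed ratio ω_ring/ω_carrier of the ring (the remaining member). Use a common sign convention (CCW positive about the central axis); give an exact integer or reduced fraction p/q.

N_ring = 30 + 2·23 = 76
30(ω_s−ω_c) = −76(ω_r−ω_c),  ω_s=0, ω_c=1
ω_r = 1 − (30/76)(0−1) = 53/38
ω_r/ω_c = 53/38

53/38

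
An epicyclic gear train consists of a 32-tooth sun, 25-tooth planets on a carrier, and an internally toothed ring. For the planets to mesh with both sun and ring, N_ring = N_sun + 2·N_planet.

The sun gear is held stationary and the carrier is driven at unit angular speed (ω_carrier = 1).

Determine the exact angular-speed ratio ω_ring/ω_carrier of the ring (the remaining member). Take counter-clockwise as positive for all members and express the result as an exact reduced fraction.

57/41

N_ring = 32 + 2·25 = 82
32(ω_s−ω_c) = −82(ω_r−ω_c),  ω_s=0, ω_c=1
ω_r = 1 − (32/82)(0−1) = 57/41
ω_r/ω_c = 57/41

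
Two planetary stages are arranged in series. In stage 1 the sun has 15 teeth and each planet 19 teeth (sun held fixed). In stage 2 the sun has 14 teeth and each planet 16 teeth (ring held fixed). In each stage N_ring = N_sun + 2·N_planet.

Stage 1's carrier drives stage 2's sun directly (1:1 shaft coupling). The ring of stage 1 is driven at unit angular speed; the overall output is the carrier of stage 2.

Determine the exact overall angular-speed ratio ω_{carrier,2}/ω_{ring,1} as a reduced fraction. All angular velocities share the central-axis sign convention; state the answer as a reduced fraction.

Stage 1: N_ring = 15 + 2·19 = 53
Stage 1: 15(ω_s−ω_c) = −53(ω_r−ω_c),  ω_s=0, ω_r=1
Stage 1: 15(0−ω_c) = −53(1−ω_c)  ⇒  68ω_c = 53  ⇒  ω_c = 53/68
  ⇒ ω_c¹/ω_r¹ = 53/68
Stage 2: N_ring = 14 + 2·16 = 46
Stage 2: 14(ω_s−ω_c) = −46(ω_r−ω_c),  ω_r=0, ω_s=1
Stage 2: 14(1−ω_c) = −46(0−ω_c)  ⇒  60ω_c = 14  ⇒  ω_c = 7/30
  ⇒ ω_c²/ω_s² = 7/30
Coupling ω_s² = ω_c¹ ⇒ overall = 53/68 × 7/30 = 371/2040

371/2040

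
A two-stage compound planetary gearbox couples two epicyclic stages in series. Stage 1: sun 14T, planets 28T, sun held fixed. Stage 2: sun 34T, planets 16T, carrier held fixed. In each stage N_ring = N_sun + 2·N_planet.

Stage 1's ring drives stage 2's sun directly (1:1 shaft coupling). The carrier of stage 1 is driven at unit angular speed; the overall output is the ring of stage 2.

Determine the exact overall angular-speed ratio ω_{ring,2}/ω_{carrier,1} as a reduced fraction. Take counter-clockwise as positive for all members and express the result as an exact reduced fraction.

Stage 1: N_ring = 14 + 2·28 = 70
Stage 1: 14(ω_s−ω_c) = −70(ω_r−ω_c),  ω_s=0, ω_c=1
Stage 1: ω_r = 1 − (14/70)(0−1) = 6/5
  ⇒ ω_r¹/ω_c¹ = 6/5
Stage 2: N_ring = 34 + 2·16 = 66
Stage 2: 34(ω_s−ω_c) = −66(ω_r−ω_c),  ω_c=0, ω_s=1
Stage 2: ω_r = 0 − (34/66)(1−0) = -17/33
  ⇒ ω_r²/ω_s² = -17/33
Coupling ω_s² = ω_r¹ ⇒ overall = 6/5 × -17/33 = -34/55

-34/55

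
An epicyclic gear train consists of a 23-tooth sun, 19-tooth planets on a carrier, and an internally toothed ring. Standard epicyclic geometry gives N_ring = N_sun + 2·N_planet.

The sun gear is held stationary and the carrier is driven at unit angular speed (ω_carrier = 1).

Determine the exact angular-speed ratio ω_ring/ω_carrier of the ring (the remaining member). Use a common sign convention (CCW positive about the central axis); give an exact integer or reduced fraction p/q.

84/61

N_ring = 23 + 2·19 = 61
23(ω_s−ω_c) = −61(ω_r−ω_c),  ω_s=0, ω_c=1
ω_r = 1 − (23/61)(0−1) = 84/61
ω_r/ω_c = 84/61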